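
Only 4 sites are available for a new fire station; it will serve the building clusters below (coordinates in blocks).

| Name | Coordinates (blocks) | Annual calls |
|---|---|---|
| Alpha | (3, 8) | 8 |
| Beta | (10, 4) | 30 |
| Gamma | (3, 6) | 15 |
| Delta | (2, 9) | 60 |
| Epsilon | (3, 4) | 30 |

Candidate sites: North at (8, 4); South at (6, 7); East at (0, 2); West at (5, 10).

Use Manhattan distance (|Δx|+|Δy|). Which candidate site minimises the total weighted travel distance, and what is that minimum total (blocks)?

South, total 842 blocks

Total weighted distance at each candidate:
  North (8, 4): total = 1047
  South (6, 7): total = 842
  East (0, 2): total = 1227
  West (5, 10): total = 932
Minimum is at South with total 842 blocks.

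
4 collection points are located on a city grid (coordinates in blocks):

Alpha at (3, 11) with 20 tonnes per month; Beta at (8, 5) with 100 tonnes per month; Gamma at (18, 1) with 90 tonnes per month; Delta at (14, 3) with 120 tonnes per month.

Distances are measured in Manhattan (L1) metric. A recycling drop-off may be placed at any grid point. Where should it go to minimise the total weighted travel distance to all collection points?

(14, 3)

Manhattan distance separates: Σwᵢ(|x−xᵢ|+|y−yᵢ|) = Σwᵢ|x−xᵢ| + Σwᵢ|y−yᵢ|, so x and y are optimised independently as 1-D weighted medians.
Total weight W = 330; half = 165.
x-coordinate, sorted with cumulative weight:
  x=3 (Alpha, w=20) cum 20
  x=8 (Beta, w=100) cum 120
  x=14 (Delta, w=120) cum 240  ← median
  x=18 (Gamma, w=90) cum 330
⇒ x* = 14
y-coordinate, sorted with cumulative weight:
  y=1 (Gamma, w=90) cum 90
  y=3 (Delta, w=120) cum 210  ← median
  y=5 (Beta, w=100) cum 310
  y=11 (Alpha, w=20) cum 330
⇒ y* = 3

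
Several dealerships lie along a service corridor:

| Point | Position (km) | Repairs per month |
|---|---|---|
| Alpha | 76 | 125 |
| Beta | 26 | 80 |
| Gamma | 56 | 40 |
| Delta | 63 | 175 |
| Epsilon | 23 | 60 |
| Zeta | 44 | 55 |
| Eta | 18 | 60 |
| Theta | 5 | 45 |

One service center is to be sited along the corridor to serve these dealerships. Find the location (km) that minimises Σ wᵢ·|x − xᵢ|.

x = 56

For a sum of weighted absolute distances on a line, the optimum is the weighted median (not the mean). Total weight W = 640; half-weight = 320.
Sort by position and accumulate weight:
  km 5 (Theta, w=45) → cum 45
  km 18 (Eta, w=60) → cum 105
  km 23 (Epsilon, w=60) → cum 165
  km 26 (Beta, w=80) → cum 245
  km 44 (Zeta, w=55) → cum 300
  km 56 (Gamma, w=40) → cum 340  ≥ 320 → median here
  km 63 (Delta, w=175) → cum 515
  km 76 (Alpha, w=125) → cum 640
Optimal location: km 56.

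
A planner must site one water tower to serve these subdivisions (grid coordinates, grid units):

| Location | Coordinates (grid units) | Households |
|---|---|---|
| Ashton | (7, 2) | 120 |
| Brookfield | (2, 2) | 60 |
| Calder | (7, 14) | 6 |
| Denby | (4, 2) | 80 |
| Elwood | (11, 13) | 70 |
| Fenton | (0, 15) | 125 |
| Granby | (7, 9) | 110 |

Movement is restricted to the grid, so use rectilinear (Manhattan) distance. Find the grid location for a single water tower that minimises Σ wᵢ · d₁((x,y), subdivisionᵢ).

Manhattan distance separates: Σwᵢ(|x−xᵢ|+|y−yᵢ|) = Σwᵢ|x−xᵢ| + Σwᵢ|y−yᵢ|, so x and y are optimised independently as 1-D weighted medians.
Total weight W = 571; half = 285.5.
x-coordinate, sorted with cumulative weight:
  x=0 (Fenton, w=125) cum 125
  x=2 (Brookfield, w=60) cum 185
  x=4 (Denby, w=80) cum 265
  x=7 (Ashton, w=120) cum 385  ← median
  x=7 (Calder, w=6) cum 391
  x=7 (Granby, w=110) cum 501
  x=11 (Elwood, w=70) cum 571
⇒ x* = 7
y-coordinate, sorted with cumulative weight:
  y=2 (Ashton, w=120) cum 120
  y=2 (Brookfield, w=60) cum 180
  y=2 (Denby, w=80) cum 260
  y=9 (Granby, w=110) cum 370  ← median
  y=13 (Elwood, w=70) cum 440
  y=14 (Calder, w=6) cum 446
  y=15 (Fenton, w=125) cum 571
⇒ y* = 9

(7, 9)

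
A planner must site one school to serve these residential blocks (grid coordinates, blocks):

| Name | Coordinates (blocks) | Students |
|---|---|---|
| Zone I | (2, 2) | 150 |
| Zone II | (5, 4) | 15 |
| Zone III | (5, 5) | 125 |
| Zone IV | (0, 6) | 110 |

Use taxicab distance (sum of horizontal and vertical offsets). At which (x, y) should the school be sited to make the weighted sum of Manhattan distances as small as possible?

Manhattan distance separates: Σwᵢ(|x−xᵢ|+|y−yᵢ|) = Σwᵢ|x−xᵢ| + Σwᵢ|y−yᵢ|, so x and y are optimised independently as 1-D weighted medians.
Total weight W = 400; half = 200.
x-coordinate, sorted with cumulative weight:
  x=0 (Zone IV, w=110) cum 110
  x=2 (Zone I, w=150) cum 260  ← median
  x=5 (Zone II, w=15) cum 275
  x=5 (Zone III, w=125) cum 400
⇒ x* = 2
y-coordinate, sorted with cumulative weight:
  y=2 (Zone I, w=150) cum 150
  y=4 (Zone II, w=15) cum 165
  y=5 (Zone III, w=125) cum 290  ← median
  y=6 (Zone IV, w=110) cum 400
⇒ y* = 5

(2, 5)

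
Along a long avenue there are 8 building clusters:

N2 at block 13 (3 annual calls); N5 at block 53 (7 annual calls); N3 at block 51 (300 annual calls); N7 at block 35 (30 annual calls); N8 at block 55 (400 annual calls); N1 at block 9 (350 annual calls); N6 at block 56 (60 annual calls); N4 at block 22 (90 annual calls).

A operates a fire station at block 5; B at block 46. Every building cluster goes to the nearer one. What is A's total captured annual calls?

443

The indifferent point is the midpoint (5+46)/2 = 25.5; building clusters left of it (closer to A at 5) go to A, those right go to B.
  N1 at 9 (w=350) → A
  N2 at 13 (w=3) → A
  N4 at 22 (w=90) → A
  N7 at 35 (w=30) → B
  N3 at 51 (w=300) → B
  N5 at 53 (w=7) → B
  N8 at 55 (w=400) → B
  N6 at 56 (w=60) → B
A captures 443; B captures 797.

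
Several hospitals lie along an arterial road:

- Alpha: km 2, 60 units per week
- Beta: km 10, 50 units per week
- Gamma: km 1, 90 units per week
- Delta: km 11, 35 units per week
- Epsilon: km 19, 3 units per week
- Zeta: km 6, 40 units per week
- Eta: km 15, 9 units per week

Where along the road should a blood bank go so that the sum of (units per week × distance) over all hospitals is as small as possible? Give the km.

For a sum of weighted absolute distances on a line, the optimum is the weighted median (not the mean). Total weight W = 287; half-weight = 143.5.
Sort by position and accumulate weight:
  km 1 (Gamma, w=90) → cum 90
  km 2 (Alpha, w=60) → cum 150  ≥ 143.5 → median here
  km 6 (Zeta, w=40) → cum 190
  km 10 (Beta, w=50) → cum 240
  km 11 (Delta, w=35) → cum 275
  km 15 (Eta, w=9) → cum 284
  km 19 (Epsilon, w=3) → cum 287
Optimal location: km 2.

x = 2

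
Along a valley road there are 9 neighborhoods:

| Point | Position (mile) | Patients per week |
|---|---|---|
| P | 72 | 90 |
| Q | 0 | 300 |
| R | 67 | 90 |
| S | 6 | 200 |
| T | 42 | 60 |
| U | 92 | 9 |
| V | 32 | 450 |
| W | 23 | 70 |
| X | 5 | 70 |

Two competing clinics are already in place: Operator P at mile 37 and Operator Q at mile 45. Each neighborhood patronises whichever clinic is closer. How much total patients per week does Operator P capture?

The indifferent point is the midpoint (37+45)/2 = 41; neighborhoods left of it (closer to Operator P at 37) go to Operator P, those right go to Operator Q.
  Q at 0 (w=300) → Operator P
  X at 5 (w=70) → Operator P
  S at 6 (w=200) → Operator P
  W at 23 (w=70) → Operator P
  V at 32 (w=450) → Operator P
  T at 42 (w=60) → Operator Q
  R at 67 (w=90) → Operator Q
  P at 72 (w=90) → Operator Q
  U at 92 (w=9) → Operator Q
Operator P captures 1090; Operator Q captures 249.

1090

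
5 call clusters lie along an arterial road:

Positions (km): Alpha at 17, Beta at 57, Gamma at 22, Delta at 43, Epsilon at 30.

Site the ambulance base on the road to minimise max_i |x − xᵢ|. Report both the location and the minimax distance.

The 1-center on a line is the midpoint of the two extreme points: leftmost at 17, rightmost at 57.
Optimal location = (17 + 57)/2 = 37; maximum distance = (57 − 17)/2 = 20.

location 37, max distance 20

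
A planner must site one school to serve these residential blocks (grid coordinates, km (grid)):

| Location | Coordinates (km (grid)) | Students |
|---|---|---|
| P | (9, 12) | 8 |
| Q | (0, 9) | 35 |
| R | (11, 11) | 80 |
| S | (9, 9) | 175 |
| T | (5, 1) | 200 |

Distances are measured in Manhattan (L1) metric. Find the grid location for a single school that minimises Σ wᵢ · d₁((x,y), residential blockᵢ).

(9, 9)

Manhattan distance separates: Σwᵢ(|x−xᵢ|+|y−yᵢ|) = Σwᵢ|x−xᵢ| + Σwᵢ|y−yᵢ|, so x and y are optimised independently as 1-D weighted medians.
Total weight W = 498; half = 249.
x-coordinate, sorted with cumulative weight:
  x=0 (Q, w=35) cum 35
  x=5 (T, w=200) cum 235
  x=9 (P, w=8) cum 243
  x=9 (S, w=175) cum 418  ← median
  x=11 (R, w=80) cum 498
⇒ x* = 9
y-coordinate, sorted with cumulative weight:
  y=1 (T, w=200) cum 200
  y=9 (Q, w=35) cum 235
  y=9 (S, w=175) cum 410  ← median
  y=11 (R, w=80) cum 490
  y=12 (P, w=8) cum 498
⇒ y* = 9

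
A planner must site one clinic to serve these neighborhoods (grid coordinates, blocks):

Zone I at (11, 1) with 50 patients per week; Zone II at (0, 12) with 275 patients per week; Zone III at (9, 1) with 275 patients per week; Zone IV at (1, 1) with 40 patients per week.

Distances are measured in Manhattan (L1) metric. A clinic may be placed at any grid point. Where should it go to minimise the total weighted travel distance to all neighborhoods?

Manhattan distance separates: Σwᵢ(|x−xᵢ|+|y−yᵢ|) = Σwᵢ|x−xᵢ| + Σwᵢ|y−yᵢ|, so x and y are optimised independently as 1-D weighted medians.
Total weight W = 640; half = 320.
x-coordinate, sorted with cumulative weight:
  x=0 (Zone II, w=275) cum 275
  x=1 (Zone IV, w=40) cum 315
  x=9 (Zone III, w=275) cum 590  ← median
  x=11 (Zone I, w=50) cum 640
⇒ x* = 9
y-coordinate, sorted with cumulative weight:
  y=1 (Zone I, w=50) cum 50
  y=1 (Zone III, w=275) cum 325  ← median
  y=1 (Zone IV, w=40) cum 365
  y=12 (Zone II, w=275) cum 640
⇒ y* = 1

(9, 1)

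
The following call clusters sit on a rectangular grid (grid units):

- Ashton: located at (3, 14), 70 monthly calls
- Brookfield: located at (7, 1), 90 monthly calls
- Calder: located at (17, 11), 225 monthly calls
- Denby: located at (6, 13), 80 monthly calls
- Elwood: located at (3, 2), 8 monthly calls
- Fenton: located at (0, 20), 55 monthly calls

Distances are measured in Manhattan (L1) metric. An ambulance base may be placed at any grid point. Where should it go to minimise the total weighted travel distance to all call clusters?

(7, 11)

Manhattan distance separates: Σwᵢ(|x−xᵢ|+|y−yᵢ|) = Σwᵢ|x−xᵢ| + Σwᵢ|y−yᵢ|, so x and y are optimised independently as 1-D weighted medians.
Total weight W = 528; half = 264.
x-coordinate, sorted with cumulative weight:
  x=0 (Fenton, w=55) cum 55
  x=3 (Ashton, w=70) cum 125
  x=3 (Elwood, w=8) cum 133
  x=6 (Denby, w=80) cum 213
  x=7 (Brookfield, w=90) cum 303  ← median
  x=17 (Calder, w=225) cum 528
⇒ x* = 7
y-coordinate, sorted with cumulative weight:
  y=1 (Brookfield, w=90) cum 90
  y=2 (Elwood, w=8) cum 98
  y=11 (Calder, w=225) cum 323  ← median
  y=13 (Denby, w=80) cum 403
  y=14 (Ashton, w=70) cum 473
  y=20 (Fenton, w=55) cum 528
⇒ y* = 11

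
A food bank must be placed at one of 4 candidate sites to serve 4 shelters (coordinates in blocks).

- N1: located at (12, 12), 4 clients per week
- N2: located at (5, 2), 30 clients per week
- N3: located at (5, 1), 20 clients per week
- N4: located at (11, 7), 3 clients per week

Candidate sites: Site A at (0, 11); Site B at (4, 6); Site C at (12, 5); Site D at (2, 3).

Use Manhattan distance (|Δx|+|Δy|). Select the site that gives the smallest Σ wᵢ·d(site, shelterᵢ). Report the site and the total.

Site D, total 335 blocks

Total weighted distance at each candidate:
  Site A (0, 11): total = 817
  Site B (4, 6): total = 350
  Site C (12, 5): total = 557
  Site D (2, 3): total = 335
Minimum is at Site D with total 335 blocks.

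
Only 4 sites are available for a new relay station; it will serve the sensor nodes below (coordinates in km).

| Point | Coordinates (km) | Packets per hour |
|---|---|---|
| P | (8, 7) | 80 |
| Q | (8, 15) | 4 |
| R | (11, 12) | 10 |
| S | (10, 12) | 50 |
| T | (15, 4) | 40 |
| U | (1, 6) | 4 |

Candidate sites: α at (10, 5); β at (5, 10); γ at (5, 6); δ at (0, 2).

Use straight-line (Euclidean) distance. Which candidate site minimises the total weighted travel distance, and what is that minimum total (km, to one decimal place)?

Total weighted distance at each candidate:
  α (10, 5): total = 928.0
  β (5, 10): total = 1184.3
  γ (5, 6): total = 1190.2
  δ (0, 2): total = 2293.3
Minimum is at α with total 928.0 km.

α, total 928.0 km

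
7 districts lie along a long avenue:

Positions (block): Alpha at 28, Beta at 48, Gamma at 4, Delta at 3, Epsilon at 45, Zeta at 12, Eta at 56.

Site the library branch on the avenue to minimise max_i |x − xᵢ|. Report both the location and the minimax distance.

The 1-center on a line is the midpoint of the two extreme points: leftmost at 3, rightmost at 56.
Optimal location = (3 + 56)/2 = 29.5; maximum distance = (56 − 3)/2 = 26.5.

location 29.5, max distance 26.5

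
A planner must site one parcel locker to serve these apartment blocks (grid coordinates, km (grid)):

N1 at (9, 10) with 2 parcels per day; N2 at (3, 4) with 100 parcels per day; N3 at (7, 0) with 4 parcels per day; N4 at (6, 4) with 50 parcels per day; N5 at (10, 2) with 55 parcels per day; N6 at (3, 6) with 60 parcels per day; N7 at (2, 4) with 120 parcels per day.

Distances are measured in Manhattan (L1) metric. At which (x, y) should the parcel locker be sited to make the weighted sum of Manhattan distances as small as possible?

Manhattan distance separates: Σwᵢ(|x−xᵢ|+|y−yᵢ|) = Σwᵢ|x−xᵢ| + Σwᵢ|y−yᵢ|, so x and y are optimised independently as 1-D weighted medians.
Total weight W = 391; half = 195.5.
x-coordinate, sorted with cumulative weight:
  x=2 (N7, w=120) cum 120
  x=3 (N2, w=100) cum 220  ← median
  x=3 (N6, w=60) cum 280
  x=6 (N4, w=50) cum 330
  x=7 (N3, w=4) cum 334
  x=9 (N1, w=2) cum 336
  x=10 (N5, w=55) cum 391
⇒ x* = 3
y-coordinate, sorted with cumulative weight:
  y=0 (N3, w=4) cum 4
  y=2 (N5, w=55) cum 59
  y=4 (N2, w=100) cum 159
  y=4 (N4, w=50) cum 209  ← median
  y=4 (N7, w=120) cum 329
  y=6 (N6, w=60) cum 389
  y=10 (N1, w=2) cum 391
⇒ y* = 4

(3, 4)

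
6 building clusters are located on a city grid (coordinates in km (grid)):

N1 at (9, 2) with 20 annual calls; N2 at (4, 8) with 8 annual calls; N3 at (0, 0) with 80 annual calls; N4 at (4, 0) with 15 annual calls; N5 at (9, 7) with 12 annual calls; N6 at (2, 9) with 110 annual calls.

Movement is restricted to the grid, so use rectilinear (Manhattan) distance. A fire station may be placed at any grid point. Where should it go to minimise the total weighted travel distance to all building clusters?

(2, 7)

Manhattan distance separates: Σwᵢ(|x−xᵢ|+|y−yᵢ|) = Σwᵢ|x−xᵢ| + Σwᵢ|y−yᵢ|, so x and y are optimised independently as 1-D weighted medians.
Total weight W = 245; half = 122.5.
x-coordinate, sorted with cumulative weight:
  x=0 (N3, w=80) cum 80
  x=2 (N6, w=110) cum 190  ← median
  x=4 (N2, w=8) cum 198
  x=4 (N4, w=15) cum 213
  x=9 (N1, w=20) cum 233
  x=9 (N5, w=12) cum 245
⇒ x* = 2
y-coordinate, sorted with cumulative weight:
  y=0 (N3, w=80) cum 80
  y=0 (N4, w=15) cum 95
  y=2 (N1, w=20) cum 115
  y=7 (N5, w=12) cum 127  ← median
  y=8 (N2, w=8) cum 135
  y=9 (N6, w=110) cum 245
⇒ y* = 7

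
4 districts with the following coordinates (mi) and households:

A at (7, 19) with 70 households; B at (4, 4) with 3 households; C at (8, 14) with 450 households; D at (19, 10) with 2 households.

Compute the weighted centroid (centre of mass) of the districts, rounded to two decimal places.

The minimiser of Σwᵢ‖p−pᵢ‖² is the weighted centroid p* = (Σwᵢpᵢ)/(Σwᵢ).
Σwᵢ = 525.
Σwᵢxᵢ = 70·7 + 3·4 + 450·8 + 2·19 = 4140.
Σwᵢyᵢ = 70·19 + 3·4 + 450·14 + 2·10 = 7662.
x* = 4140/525 = 7.89, y* = 7662/525 = 14.59.

(7.89, 14.59)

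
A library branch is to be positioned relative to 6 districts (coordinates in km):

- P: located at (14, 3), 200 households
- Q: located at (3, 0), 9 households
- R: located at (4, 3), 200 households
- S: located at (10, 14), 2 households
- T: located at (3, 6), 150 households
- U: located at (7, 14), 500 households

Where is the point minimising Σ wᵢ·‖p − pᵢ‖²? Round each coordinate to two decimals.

The minimiser of Σwᵢ‖p−pᵢ‖² is the weighted centroid p* = (Σwᵢpᵢ)/(Σwᵢ).
Σwᵢ = 1061.
Σwᵢxᵢ = 200·14 + 9·3 + 200·4 + 2·10 + 150·3 + 500·7 = 7597.
Σwᵢyᵢ = 200·3 + 9·0 + 200·3 + 2·14 + 150·6 + 500·14 = 9128.
x* = 7597/1061 = 7.16, y* = 9128/1061 = 8.60.

(7.16, 8.60)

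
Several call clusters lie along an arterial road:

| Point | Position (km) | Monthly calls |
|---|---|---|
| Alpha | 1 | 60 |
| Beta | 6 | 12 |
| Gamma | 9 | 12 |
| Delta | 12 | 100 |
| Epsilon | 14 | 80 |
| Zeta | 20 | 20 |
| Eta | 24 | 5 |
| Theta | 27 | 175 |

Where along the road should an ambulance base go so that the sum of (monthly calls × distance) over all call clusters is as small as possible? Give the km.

x = 14

For a sum of weighted absolute distances on a line, the optimum is the weighted median (not the mean). Total weight W = 464; half-weight = 232.
Sort by position and accumulate weight:
  km 1 (Alpha, w=60) → cum 60
  km 6 (Beta, w=12) → cum 72
  km 9 (Gamma, w=12) → cum 84
  km 12 (Delta, w=100) → cum 184
  km 14 (Epsilon, w=80) → cum 264  ≥ 232 → median here
  km 20 (Zeta, w=20) → cum 284
  km 24 (Eta, w=5) → cum 289
  km 27 (Theta, w=175) → cum 464
Optimal location: km 14.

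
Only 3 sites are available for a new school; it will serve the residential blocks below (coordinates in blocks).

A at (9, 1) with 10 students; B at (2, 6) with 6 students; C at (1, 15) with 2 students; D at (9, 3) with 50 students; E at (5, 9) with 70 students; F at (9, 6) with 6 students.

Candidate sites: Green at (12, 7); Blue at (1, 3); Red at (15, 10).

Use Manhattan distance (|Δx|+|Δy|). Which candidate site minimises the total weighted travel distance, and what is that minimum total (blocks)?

Total weighted distance at each candidate:
  Green (12, 7): total = 1198
  Blue (1, 3): total = 1314
  Red (15, 10): total = 1770
Minimum is at Green with total 1198 blocks.

Green, total 1198 blocks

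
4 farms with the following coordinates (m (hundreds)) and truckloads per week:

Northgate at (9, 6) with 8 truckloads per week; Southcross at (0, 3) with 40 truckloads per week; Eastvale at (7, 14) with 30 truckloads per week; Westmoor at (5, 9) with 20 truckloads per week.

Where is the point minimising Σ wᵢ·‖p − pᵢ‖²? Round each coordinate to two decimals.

(3.90, 7.84)

The minimiser of Σwᵢ‖p−pᵢ‖² is the weighted centroid p* = (Σwᵢpᵢ)/(Σwᵢ).
Σwᵢ = 98.
Σwᵢxᵢ = 8·9 + 40·0 + 30·7 + 20·5 = 382.
Σwᵢyᵢ = 8·6 + 40·3 + 30·14 + 20·9 = 768.
x* = 382/98 = 3.90, y* = 768/98 = 7.84.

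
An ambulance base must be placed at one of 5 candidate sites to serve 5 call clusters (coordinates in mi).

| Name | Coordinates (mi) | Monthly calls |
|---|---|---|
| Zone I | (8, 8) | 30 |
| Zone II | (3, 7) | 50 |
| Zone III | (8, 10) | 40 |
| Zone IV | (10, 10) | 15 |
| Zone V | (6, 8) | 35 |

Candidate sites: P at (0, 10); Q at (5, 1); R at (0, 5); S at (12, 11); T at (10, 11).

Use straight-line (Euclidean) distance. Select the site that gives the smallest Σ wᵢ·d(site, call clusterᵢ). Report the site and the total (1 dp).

Total weighted distance at each candidate:
  P (0, 10): total = 1150.9
  Q (5, 1): total = 1326.1
  R (0, 5): total = 1216.4
  S (12, 11): total = 1075.7
  T (10, 11): total = 790.7
Minimum is at T with total 790.7 mi.

T, total 790.7 mi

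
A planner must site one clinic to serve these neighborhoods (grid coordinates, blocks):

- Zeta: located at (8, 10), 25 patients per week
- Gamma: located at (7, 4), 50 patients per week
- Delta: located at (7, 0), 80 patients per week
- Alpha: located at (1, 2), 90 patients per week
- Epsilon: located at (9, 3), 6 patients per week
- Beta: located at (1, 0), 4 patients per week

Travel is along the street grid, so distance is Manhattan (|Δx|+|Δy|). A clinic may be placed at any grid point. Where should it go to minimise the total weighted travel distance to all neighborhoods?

(7, 2)

Manhattan distance separates: Σwᵢ(|x−xᵢ|+|y−yᵢ|) = Σwᵢ|x−xᵢ| + Σwᵢ|y−yᵢ|, so x and y are optimised independently as 1-D weighted medians.
Total weight W = 255; half = 127.5.
x-coordinate, sorted with cumulative weight:
  x=1 (Alpha, w=90) cum 90
  x=1 (Beta, w=4) cum 94
  x=7 (Gamma, w=50) cum 144  ← median
  x=7 (Delta, w=80) cum 224
  x=8 (Zeta, w=25) cum 249
  x=9 (Epsilon, w=6) cum 255
⇒ x* = 7
y-coordinate, sorted with cumulative weight:
  y=0 (Delta, w=80) cum 80
  y=0 (Beta, w=4) cum 84
  y=2 (Alpha, w=90) cum 174  ← median
  y=3 (Epsilon, w=6) cum 180
  y=4 (Gamma, w=50) cum 230
  y=10 (Zeta, w=25) cum 255
⇒ y* = 2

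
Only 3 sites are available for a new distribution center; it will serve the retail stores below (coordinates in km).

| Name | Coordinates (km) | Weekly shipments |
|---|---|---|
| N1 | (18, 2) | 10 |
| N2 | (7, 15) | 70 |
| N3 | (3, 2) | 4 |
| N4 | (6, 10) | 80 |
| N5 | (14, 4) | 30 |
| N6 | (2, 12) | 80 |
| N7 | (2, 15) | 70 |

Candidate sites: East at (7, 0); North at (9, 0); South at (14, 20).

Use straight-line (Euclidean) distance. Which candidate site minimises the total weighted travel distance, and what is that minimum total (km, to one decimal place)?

East, total 4372.3 km

Total weighted distance at each candidate:
  East (7, 0): total = 4372.3
  North (9, 0): total = 4474.2
  South (14, 20): total = 4439.2
Minimum is at East with total 4372.3 km.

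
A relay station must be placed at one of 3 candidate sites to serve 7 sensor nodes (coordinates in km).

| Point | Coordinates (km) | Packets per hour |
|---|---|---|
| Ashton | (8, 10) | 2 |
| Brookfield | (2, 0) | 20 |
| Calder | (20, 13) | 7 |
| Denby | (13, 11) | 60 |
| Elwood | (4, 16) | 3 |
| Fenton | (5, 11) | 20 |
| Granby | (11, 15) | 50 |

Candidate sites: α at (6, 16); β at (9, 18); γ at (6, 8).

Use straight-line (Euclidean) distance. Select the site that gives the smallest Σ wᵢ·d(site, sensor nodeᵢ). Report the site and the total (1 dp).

Total weighted distance at each candidate:
  α (6, 16): total = 1321.8
  β (9, 18): total = 1328.4
  γ (6, 8): total = 1263.7
Minimum is at γ with total 1263.7 km.

γ, total 1263.7 km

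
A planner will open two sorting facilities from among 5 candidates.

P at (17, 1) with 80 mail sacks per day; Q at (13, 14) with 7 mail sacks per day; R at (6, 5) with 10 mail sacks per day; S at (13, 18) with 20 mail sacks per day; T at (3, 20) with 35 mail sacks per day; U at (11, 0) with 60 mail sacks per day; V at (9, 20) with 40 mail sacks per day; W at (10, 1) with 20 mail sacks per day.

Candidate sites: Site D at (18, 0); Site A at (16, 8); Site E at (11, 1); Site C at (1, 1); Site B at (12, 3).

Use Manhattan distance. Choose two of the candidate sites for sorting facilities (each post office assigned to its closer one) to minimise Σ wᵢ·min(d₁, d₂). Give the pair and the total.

{Site D, Site E}, total 2600

Evaluate every pair (each demand assigned to the nearer of the two):
  {Site D, Site E}: total = 2600
  {Site A, Site E}: total = 2608
  {Site D, Site B}: total = 2674
  {Site E, Site C}: total = 2710
  {Site E, Site B}: total = 2754
  {Site D, Site A}: total = 2848
  {Site C, Site B}: total = 2899
  {Site A, Site B}: total = 2918
  {Site D, Site C}: total = 3258
  {Site A, Site C}: total = 3388
Best pair: {Site D, Site E} with total 2600.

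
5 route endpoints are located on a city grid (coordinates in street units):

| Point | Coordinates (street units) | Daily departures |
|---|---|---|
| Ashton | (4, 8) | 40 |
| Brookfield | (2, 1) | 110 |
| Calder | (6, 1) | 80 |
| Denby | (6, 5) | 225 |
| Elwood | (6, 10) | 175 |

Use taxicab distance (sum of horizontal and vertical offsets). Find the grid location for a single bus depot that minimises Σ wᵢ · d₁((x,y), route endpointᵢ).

(6, 5)

Manhattan distance separates: Σwᵢ(|x−xᵢ|+|y−yᵢ|) = Σwᵢ|x−xᵢ| + Σwᵢ|y−yᵢ|, so x and y are optimised independently as 1-D weighted medians.
Total weight W = 630; half = 315.
x-coordinate, sorted with cumulative weight:
  x=2 (Brookfield, w=110) cum 110
  x=4 (Ashton, w=40) cum 150
  x=6 (Calder, w=80) cum 230
  x=6 (Denby, w=225) cum 455  ← median
  x=6 (Elwood, w=175) cum 630
⇒ x* = 6
y-coordinate, sorted with cumulative weight:
  y=1 (Brookfield, w=110) cum 110
  y=1 (Calder, w=80) cum 190
  y=5 (Denby, w=225) cum 415  ← median
  y=8 (Ashton, w=40) cum 455
  y=10 (Elwood, w=175) cum 630
⇒ y* = 5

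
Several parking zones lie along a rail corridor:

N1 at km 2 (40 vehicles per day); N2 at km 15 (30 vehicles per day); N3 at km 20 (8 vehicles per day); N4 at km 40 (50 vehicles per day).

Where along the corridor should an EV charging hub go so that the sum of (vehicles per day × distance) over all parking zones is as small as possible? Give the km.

For a sum of weighted absolute distances on a line, the optimum is the weighted median (not the mean). Total weight W = 128; half-weight = 64.
Sort by position and accumulate weight:
  km 2 (N1, w=40) → cum 40
  km 15 (N2, w=30) → cum 70  ≥ 64 → median here
  km 20 (N3, w=8) → cum 78
  km 40 (N4, w=50) → cum 128
Optimal location: km 15.

x = 15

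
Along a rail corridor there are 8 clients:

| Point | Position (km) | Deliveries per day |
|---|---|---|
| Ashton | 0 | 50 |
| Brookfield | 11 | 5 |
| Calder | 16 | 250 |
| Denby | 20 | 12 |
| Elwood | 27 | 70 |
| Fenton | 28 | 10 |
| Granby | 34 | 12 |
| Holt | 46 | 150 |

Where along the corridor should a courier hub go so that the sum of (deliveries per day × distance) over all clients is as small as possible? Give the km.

For a sum of weighted absolute distances on a line, the optimum is the weighted median (not the mean). Total weight W = 559; half-weight = 279.5.
Sort by position and accumulate weight:
  km 0 (Ashton, w=50) → cum 50
  km 11 (Brookfield, w=5) → cum 55
  km 16 (Calder, w=250) → cum 305  ≥ 279.5 → median here
  km 20 (Denby, w=12) → cum 317
  km 27 (Elwood, w=70) → cum 387
  km 28 (Fenton, w=10) → cum 397
  km 34 (Granby, w=12) → cum 409
  km 46 (Holt, w=150) → cum 559
Optimal location: km 16.

x = 16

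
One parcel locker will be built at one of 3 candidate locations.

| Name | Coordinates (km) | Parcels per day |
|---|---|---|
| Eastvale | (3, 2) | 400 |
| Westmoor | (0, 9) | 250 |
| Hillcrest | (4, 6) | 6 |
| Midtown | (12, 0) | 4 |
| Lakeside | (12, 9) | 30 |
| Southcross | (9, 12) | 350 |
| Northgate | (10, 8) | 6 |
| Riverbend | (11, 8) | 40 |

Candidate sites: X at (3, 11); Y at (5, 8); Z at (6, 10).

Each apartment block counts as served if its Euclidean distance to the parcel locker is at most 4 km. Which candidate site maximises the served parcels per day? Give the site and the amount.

Coverage radius r = 4 km; a point is covered iff (Δx)²+(Δy)² ≤ 4² = 16.
  X (3, 11): covers {Westmoor} → 250
  Y (5, 8): covers {Hillcrest} → 6
  Z (6, 10): covers {Southcross} → 350
Maximum coverage at Z: 350 parcels per day.

Z, covering 350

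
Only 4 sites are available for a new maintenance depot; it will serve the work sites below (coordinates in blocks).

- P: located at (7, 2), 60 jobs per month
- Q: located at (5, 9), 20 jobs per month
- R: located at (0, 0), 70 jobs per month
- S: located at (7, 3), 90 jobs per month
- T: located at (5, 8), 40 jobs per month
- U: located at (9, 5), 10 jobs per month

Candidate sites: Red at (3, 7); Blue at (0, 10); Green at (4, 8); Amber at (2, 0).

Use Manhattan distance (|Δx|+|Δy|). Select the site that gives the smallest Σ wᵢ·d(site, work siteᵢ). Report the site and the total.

Total weighted distance at each candidate:
  Red (3, 7): total = 2240
  Blue (0, 10): total = 3400
  Green (4, 8): total = 2260
  Amber (2, 0): total = 2080
Minimum is at Amber with total 2080 blocks.

Amber, total 2080 blocks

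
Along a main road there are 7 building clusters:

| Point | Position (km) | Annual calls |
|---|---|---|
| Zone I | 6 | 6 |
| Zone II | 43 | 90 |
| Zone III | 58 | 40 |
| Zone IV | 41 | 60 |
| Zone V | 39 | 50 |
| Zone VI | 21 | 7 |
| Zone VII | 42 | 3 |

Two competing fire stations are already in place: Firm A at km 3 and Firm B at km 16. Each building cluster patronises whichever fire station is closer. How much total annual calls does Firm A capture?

6

The indifferent point is the midpoint (3+16)/2 = 9.5; building clusters left of it (closer to Firm A at 3) go to Firm A, those right go to Firm B.
  Zone I at 6 (w=6) → Firm A
  Zone VI at 21 (w=7) → Firm B
  Zone V at 39 (w=50) → Firm B
  Zone IV at 41 (w=60) → Firm B
  Zone VII at 42 (w=3) → Firm B
  Zone II at 43 (w=90) → Firm B
  Zone III at 58 (w=40) → Firm B
Firm A captures 6; Firm B captures 250.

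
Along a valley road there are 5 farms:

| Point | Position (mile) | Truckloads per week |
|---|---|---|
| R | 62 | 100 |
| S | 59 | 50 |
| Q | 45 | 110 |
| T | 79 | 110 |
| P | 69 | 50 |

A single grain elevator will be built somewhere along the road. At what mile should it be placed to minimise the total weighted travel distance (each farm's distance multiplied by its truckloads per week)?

For a sum of weighted absolute distances on a line, the optimum is the weighted median (not the mean). Total weight W = 420; half-weight = 210.
Sort by position and accumulate weight:
  mile 45 (Q, w=110) → cum 110
  mile 59 (S, w=50) → cum 160
  mile 62 (R, w=100) → cum 260  ≥ 210 → median here
  mile 69 (P, w=50) → cum 310
  mile 79 (T, w=110) → cum 420
Optimal location: mile 62.

x = 62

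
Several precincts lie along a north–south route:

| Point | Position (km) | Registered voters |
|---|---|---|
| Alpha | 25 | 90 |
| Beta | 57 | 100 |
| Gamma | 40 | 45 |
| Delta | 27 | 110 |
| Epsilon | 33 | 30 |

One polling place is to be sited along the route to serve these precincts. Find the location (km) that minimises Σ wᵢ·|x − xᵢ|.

For a sum of weighted absolute distances on a line, the optimum is the weighted median (not the mean). Total weight W = 375; half-weight = 187.5.
Sort by position and accumulate weight:
  km 25 (Alpha, w=90) → cum 90
  km 27 (Delta, w=110) → cum 200  ≥ 187.5 → median here
  km 33 (Epsilon, w=30) → cum 230
  km 40 (Gamma, w=45) → cum 275
  km 57 (Beta, w=100) → cum 375
Optimal location: km 27.

x = 27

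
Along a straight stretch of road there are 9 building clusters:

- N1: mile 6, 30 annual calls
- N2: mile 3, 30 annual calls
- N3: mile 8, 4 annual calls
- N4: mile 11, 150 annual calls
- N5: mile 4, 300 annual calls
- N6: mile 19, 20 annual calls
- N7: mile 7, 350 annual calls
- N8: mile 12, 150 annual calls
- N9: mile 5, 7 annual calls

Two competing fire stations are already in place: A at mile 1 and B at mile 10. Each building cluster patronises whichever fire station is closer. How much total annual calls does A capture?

337

The indifferent point is the midpoint (1+10)/2 = 5.5; building clusters left of it (closer to A at 1) go to A, those right go to B.
  N2 at 3 (w=30) → A
  N5 at 4 (w=300) → A
  N9 at 5 (w=7) → A
  N1 at 6 (w=30) → B
  N7 at 7 (w=350) → B
  N3 at 8 (w=4) → B
  N4 at 11 (w=150) → B
  N8 at 12 (w=150) → B
  N6 at 19 (w=20) → B
A captures 337; B captures 704.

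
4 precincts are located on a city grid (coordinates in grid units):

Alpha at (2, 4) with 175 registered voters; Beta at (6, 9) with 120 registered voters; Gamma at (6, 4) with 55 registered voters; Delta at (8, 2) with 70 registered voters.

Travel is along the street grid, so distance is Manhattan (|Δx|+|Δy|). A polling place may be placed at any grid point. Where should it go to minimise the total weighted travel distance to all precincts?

(6, 4)

Manhattan distance separates: Σwᵢ(|x−xᵢ|+|y−yᵢ|) = Σwᵢ|x−xᵢ| + Σwᵢ|y−yᵢ|, so x and y are optimised independently as 1-D weighted medians.
Total weight W = 420; half = 210.
x-coordinate, sorted with cumulative weight:
  x=2 (Alpha, w=175) cum 175
  x=6 (Beta, w=120) cum 295  ← median
  x=6 (Gamma, w=55) cum 350
  x=8 (Delta, w=70) cum 420
⇒ x* = 6
y-coordinate, sorted with cumulative weight:
  y=2 (Delta, w=70) cum 70
  y=4 (Alpha, w=175) cum 245  ← median
  y=4 (Gamma, w=55) cum 300
  y=9 (Beta, w=120) cum 420
⇒ y* = 4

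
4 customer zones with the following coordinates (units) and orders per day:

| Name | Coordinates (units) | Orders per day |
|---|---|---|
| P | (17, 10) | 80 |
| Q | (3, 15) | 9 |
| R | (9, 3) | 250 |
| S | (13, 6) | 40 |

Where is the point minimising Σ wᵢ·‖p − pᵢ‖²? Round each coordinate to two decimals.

The minimiser of Σwᵢ‖p−pᵢ‖² is the weighted centroid p* = (Σwᵢpᵢ)/(Σwᵢ).
Σwᵢ = 379.
Σwᵢxᵢ = 80·17 + 9·3 + 250·9 + 40·13 = 4157.
Σwᵢyᵢ = 80·10 + 9·15 + 250·3 + 40·6 = 1925.
x* = 4157/379 = 10.97, y* = 1925/379 = 5.08.

(10.97, 5.08)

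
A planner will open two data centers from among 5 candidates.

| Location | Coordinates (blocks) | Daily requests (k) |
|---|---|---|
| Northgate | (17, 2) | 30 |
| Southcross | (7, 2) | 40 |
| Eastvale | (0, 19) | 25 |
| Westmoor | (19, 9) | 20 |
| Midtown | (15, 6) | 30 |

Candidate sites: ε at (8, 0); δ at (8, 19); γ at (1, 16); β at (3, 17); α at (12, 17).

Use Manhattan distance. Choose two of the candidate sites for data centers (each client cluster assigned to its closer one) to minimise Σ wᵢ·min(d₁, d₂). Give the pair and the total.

Evaluate every pair (each demand assigned to the nearer of the two):
  {ε, γ}: total = 1340
  {ε, β}: total = 1365
  {ε, δ}: total = 1440
  {ε, α}: total = 1490
  {β, α}: total = 2205
  {γ, α}: total = 2220
  {δ, α}: total = 2240
  {δ, γ}: total = 2620
  {δ, β}: total = 2645
  {γ, β}: total = 2900
Best pair: {ε, γ} with total 1340.

{ε, γ}, total 1340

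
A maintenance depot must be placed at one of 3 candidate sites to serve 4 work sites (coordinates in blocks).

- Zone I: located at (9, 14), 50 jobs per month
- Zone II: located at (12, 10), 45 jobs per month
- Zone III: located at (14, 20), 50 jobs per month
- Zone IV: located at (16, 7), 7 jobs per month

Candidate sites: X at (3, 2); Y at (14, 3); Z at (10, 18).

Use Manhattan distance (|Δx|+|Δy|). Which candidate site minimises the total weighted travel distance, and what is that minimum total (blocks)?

Z, total 1119 blocks

Total weighted distance at each candidate:
  X (3, 2): total = 3241
  Y (14, 3): total = 2097
  Z (10, 18): total = 1119
Minimum is at Z with total 1119 blocks.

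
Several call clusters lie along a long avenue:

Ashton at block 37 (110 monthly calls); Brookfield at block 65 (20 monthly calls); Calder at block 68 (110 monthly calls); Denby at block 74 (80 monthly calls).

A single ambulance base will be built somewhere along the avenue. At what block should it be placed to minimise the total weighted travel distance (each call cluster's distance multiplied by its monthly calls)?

For a sum of weighted absolute distances on a line, the optimum is the weighted median (not the mean). Total weight W = 320; half-weight = 160.
Sort by position and accumulate weight:
  block 37 (Ashton, w=110) → cum 110
  block 65 (Brookfield, w=20) → cum 130
  block 68 (Calder, w=110) → cum 240  ≥ 160 → median here
  block 74 (Denby, w=80) → cum 320
Optimal location: block 68.

x = 68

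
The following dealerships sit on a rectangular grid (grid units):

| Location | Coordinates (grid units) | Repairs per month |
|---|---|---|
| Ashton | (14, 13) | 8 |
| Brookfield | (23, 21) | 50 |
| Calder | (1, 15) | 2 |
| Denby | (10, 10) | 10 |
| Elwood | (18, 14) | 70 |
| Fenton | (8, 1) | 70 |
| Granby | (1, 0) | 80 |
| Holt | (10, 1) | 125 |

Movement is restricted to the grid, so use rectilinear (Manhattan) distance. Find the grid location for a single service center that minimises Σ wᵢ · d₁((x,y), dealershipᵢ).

Manhattan distance separates: Σwᵢ(|x−xᵢ|+|y−yᵢ|) = Σwᵢ|x−xᵢ| + Σwᵢ|y−yᵢ|, so x and y are optimised independently as 1-D weighted medians.
Total weight W = 415; half = 207.5.
x-coordinate, sorted with cumulative weight:
  x=1 (Calder, w=2) cum 2
  x=1 (Granby, w=80) cum 82
  x=8 (Fenton, w=70) cum 152
  x=10 (Denby, w=10) cum 162
  x=10 (Holt, w=125) cum 287  ← median
  x=14 (Ashton, w=8) cum 295
  x=18 (Elwood, w=70) cum 365
  x=23 (Brookfield, w=50) cum 415
⇒ x* = 10
y-coordinate, sorted with cumulative weight:
  y=0 (Granby, w=80) cum 80
  y=1 (Fenton, w=70) cum 150
  y=1 (Holt, w=125) cum 275  ← median
  y=10 (Denby, w=10) cum 285
  y=13 (Ashton, w=8) cum 293
  y=14 (Elwood, w=70) cum 363
  y=15 (Calder, w=2) cum 365
  y=21 (Brookfield, w=50) cum 415
⇒ y* = 1

(10, 1)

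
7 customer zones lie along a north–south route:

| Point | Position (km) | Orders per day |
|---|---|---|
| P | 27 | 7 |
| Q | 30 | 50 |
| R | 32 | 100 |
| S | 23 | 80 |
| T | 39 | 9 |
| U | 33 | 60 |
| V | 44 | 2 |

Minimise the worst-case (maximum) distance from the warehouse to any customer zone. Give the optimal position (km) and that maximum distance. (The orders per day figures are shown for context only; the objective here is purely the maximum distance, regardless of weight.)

location 33.5, max distance 10.5

The 1-center on a line is the midpoint of the two extreme points: leftmost at 23, rightmost at 44.
Optimal location = (23 + 44)/2 = 33.5; maximum distance = (44 − 23)/2 = 10.5.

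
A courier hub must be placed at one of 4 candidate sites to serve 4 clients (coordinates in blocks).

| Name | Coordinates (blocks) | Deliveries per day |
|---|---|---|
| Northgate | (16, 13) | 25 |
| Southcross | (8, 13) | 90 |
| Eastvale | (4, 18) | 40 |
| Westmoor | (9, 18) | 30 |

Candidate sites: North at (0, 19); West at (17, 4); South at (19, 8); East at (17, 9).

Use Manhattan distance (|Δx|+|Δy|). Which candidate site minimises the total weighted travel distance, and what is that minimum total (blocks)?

North, total 2310 blocks

Total weighted distance at each candidate:
  North (0, 19): total = 2310
  West (17, 4): total = 3610
  South (19, 8): total = 3240
  East (17, 9): total = 2685
Minimum is at North with total 2310 blocks.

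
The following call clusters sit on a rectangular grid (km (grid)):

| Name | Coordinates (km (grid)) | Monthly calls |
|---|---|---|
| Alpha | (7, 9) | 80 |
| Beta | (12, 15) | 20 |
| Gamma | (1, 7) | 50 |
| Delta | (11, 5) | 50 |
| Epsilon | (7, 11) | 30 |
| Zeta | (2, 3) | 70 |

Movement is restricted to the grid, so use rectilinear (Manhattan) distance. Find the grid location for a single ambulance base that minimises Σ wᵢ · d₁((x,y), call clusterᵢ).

(7, 7)

Manhattan distance separates: Σwᵢ(|x−xᵢ|+|y−yᵢ|) = Σwᵢ|x−xᵢ| + Σwᵢ|y−yᵢ|, so x and y are optimised independently as 1-D weighted medians.
Total weight W = 300; half = 150.
x-coordinate, sorted with cumulative weight:
  x=1 (Gamma, w=50) cum 50
  x=2 (Zeta, w=70) cum 120
  x=7 (Alpha, w=80) cum 200  ← median
  x=7 (Epsilon, w=30) cum 230
  x=11 (Delta, w=50) cum 280
  x=12 (Beta, w=20) cum 300
⇒ x* = 7
y-coordinate, sorted with cumulative weight:
  y=3 (Zeta, w=70) cum 70
  y=5 (Delta, w=50) cum 120
  y=7 (Gamma, w=50) cum 170  ← median
  y=9 (Alpha, w=80) cum 250
  y=11 (Epsilon, w=30) cum 280
  y=15 (Beta, w=20) cum 300
⇒ y* = 7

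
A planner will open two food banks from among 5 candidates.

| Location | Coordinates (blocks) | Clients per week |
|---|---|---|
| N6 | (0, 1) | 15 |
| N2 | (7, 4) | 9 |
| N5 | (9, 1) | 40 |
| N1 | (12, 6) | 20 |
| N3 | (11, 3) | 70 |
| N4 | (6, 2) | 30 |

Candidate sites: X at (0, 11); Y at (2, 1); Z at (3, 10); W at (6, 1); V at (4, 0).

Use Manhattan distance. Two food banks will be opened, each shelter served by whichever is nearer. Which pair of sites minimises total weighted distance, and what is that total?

Evaluate every pair (each demand assigned to the nearer of the two):
  {Y, W}: total = 926
  {W, V}: total = 971
  {X, W}: total = 986
  {Z, W}: total = 986
  {Y, V}: total = 1433
  {Z, V}: total = 1458
  {X, V}: total = 1478
  {Y, Z}: total = 1562
  {X, Y}: total = 1602
  {X, Z}: total = 2480
Best pair: {Y, W} with total 926.

{Y, W}, total 926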